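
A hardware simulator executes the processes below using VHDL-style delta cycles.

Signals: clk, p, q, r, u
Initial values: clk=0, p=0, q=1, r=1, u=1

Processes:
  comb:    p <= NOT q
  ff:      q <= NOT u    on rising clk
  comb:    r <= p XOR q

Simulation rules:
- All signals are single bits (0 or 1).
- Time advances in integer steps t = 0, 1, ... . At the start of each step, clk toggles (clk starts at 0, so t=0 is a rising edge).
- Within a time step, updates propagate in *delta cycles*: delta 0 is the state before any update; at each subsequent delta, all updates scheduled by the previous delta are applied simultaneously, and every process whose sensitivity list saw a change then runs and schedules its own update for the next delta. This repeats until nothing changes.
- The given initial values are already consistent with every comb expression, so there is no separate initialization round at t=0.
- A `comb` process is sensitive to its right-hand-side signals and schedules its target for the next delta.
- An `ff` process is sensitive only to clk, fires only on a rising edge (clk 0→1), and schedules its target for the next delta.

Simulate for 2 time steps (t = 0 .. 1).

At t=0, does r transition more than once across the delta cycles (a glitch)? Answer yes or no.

t=0 Δ0: clk=0 u=1 q=1 p=0 r=1
  Δ1: clk:0→1
  Δ2: q:1→0
  Δ3: p:0→1, r:1→0
  Δ4: r:0→1
  (4Δ to stable)
t=1 Δ0: clk=1 u=1 q=0 p=1 r=1
  Δ1: clk:1→0
  (1Δ to stable)

yes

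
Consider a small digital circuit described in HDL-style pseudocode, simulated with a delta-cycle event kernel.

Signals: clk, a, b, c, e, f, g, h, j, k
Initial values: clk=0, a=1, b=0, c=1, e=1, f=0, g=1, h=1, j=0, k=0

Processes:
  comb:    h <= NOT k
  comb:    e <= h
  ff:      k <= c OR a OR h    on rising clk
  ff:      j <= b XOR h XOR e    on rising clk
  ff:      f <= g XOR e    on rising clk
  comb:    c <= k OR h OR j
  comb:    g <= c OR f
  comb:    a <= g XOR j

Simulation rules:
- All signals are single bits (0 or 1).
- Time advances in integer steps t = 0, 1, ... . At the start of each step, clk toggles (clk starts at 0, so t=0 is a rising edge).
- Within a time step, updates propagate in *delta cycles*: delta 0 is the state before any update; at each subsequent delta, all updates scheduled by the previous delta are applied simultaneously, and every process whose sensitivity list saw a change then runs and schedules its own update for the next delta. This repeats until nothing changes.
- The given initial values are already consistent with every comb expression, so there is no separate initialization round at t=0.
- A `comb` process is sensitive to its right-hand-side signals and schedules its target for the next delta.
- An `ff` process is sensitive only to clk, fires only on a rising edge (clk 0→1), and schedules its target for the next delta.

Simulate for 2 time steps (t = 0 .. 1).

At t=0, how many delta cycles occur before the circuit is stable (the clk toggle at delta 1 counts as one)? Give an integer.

t0.Δ0 b=0 h=1 j=0 c=1 f=0 k=0 a=1 e=1 g=1 clk=0
t0.Δ1 b=0 h=1 j=0 c=1 f=0 k=0 a=1 e=1 g=1 clk=1
t0.Δ2 b=0 h=1 j=0 c=1 f=0 k=1 a=1 e=1 g=1 clk=1
t0.Δ3 b=0 h=0 j=0 c=1 f=0 k=1 a=1 e=1 g=1 clk=1
t0.Δ4 b=0 h=0 j=0 c=1 f=0 k=1 a=1 e=0 g=1 clk=1
t1.Δ0 b=0 h=0 j=0 c=1 f=0 k=1 a=1 e=0 g=1 clk=1
t1.Δ1 b=0 h=0 j=0 c=1 f=0 k=1 a=1 e=0 g=1 clk=0

4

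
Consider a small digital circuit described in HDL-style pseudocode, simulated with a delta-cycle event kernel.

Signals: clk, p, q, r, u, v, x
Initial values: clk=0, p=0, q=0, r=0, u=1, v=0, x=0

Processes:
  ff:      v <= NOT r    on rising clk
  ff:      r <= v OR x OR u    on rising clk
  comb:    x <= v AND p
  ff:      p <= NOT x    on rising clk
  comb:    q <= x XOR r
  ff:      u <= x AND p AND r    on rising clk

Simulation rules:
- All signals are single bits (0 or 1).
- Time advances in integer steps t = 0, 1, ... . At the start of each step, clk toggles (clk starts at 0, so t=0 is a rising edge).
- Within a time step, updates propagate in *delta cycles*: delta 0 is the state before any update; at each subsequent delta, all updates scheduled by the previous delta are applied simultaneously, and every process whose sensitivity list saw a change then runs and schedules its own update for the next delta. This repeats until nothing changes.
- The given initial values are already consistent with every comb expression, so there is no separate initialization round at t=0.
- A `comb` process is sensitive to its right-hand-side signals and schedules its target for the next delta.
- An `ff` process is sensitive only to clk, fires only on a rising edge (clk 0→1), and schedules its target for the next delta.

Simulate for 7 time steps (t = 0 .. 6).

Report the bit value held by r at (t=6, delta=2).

0

[bits: r,p,u,q,x,clk,v]
t=0: Δ0=0010000 Δ1=0010010 Δ2=1100011 Δ3=1101111 Δ4=1100111 | 4Δ
t=1: Δ0=1100111 Δ1=1100101 | 1Δ
t=2: Δ0=1100101 Δ1=1100111 Δ2=1010110 Δ3=1010010 Δ4=1011010 | 4Δ
t=3: Δ0=1011010 Δ1=1011000 | 1Δ
t=4: Δ0=1011000 Δ1=1011010 Δ2=1101010 | 2Δ
t=5: Δ0=1101010 Δ1=1101000 | 1Δ
t=6: Δ0=1101000 Δ1=1101010 Δ2=0101010 Δ3=0100010 | 3Δ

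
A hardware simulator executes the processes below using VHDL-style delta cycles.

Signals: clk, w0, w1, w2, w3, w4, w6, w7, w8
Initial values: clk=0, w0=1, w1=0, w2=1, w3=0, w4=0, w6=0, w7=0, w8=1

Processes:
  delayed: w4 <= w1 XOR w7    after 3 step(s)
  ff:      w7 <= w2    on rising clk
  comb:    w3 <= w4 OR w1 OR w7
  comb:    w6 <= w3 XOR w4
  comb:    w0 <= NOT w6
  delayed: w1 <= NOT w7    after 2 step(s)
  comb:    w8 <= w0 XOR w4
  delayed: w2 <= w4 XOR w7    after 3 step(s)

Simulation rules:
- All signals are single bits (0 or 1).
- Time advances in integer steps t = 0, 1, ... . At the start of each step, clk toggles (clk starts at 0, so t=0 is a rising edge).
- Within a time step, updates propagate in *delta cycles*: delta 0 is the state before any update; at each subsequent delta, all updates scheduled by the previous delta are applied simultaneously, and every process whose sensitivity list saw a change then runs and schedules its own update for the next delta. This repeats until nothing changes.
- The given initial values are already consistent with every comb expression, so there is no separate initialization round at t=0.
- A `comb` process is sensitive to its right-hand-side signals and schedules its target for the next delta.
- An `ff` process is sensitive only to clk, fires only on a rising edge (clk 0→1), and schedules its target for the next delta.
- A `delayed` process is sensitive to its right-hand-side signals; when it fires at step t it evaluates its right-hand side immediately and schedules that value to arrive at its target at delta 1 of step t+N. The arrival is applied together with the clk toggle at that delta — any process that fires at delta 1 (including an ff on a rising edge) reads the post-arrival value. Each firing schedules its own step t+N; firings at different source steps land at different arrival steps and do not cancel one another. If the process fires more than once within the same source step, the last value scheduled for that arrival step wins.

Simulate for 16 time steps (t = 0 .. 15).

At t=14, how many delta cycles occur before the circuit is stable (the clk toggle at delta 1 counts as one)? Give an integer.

5

[bits: clk,w4,w0,w7,w8,w1,w3,w2,w6]
t=0: Δ0=001010010 Δ1=101010010 Δ2=101110010 Δ3=101110110 Δ4=101110111 Δ5=100110111 Δ6=100100111 | 6Δ
t=1: Δ0=100100111 Δ1=000100111 | 1Δ
t=2: Δ0=000100111 Δ1=100100111 | 1Δ
t=3: Δ0=100100111 Δ1=010100111 Δ2=010110110 Δ3=011110110 Δ4=011100110 | 4Δ
t=4: Δ0=011100110 Δ1=111100110 | 1Δ
t=5: Δ0=111100110 Δ1=011100110 | 1Δ
t=6: Δ0=011100110 Δ1=111100100 Δ2=111000100 | 2Δ
t=7: Δ0=111000100 Δ1=011000100 | 1Δ
t=8: Δ0=011000100 Δ1=111001100 | 1Δ
t=9: Δ0=111001100 Δ1=001001110 Δ2=001011111 Δ3=000011111 Δ4=000001111 | 4Δ
t=10: Δ0=000001111 Δ1=100001111 Δ2=100101111 | 2Δ
t=11: Δ0=100101111 Δ1=010101111 Δ2=010111110 Δ3=011111110 Δ4=011101110 | 4Δ
t=12: Δ0=011101110 Δ1=111100100 Δ2=111000100 | 2Δ
t=13: Δ0=111000100 Δ1=001000110 Δ2=001010011 Δ3=000010010 Δ4=001000010 Δ5=001010010 | 5Δ
t=14: Δ0=001010010 Δ1=101011000 Δ2=101011100 Δ3=101011101 Δ4=100011101 Δ5=100001101 | 5Δ
t=15: Δ0=100001101 Δ1=000001111 | 1Δ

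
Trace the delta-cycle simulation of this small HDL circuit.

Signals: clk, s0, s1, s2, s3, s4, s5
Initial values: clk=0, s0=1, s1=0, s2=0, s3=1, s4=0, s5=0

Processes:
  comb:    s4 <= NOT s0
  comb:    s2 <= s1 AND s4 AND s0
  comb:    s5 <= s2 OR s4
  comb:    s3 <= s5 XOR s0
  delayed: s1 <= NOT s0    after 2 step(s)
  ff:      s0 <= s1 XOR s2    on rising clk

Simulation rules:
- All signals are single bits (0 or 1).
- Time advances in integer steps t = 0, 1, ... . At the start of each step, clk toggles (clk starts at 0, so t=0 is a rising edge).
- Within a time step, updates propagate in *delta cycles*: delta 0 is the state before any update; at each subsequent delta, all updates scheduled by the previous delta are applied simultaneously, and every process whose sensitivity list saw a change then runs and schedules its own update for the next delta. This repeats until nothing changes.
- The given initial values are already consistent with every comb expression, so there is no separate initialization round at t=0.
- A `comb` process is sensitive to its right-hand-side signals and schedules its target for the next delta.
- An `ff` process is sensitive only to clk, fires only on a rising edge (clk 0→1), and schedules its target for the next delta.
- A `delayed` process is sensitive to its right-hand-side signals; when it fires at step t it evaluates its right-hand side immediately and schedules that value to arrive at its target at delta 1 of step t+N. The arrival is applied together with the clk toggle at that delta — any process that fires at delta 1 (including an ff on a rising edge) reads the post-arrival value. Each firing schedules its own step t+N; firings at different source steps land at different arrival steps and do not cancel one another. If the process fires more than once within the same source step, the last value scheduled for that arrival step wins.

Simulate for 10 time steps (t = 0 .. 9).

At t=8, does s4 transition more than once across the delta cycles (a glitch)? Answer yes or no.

t0.Δ0 s1=0 clk=0 s4=0 s0=1 s5=0 s2=0 s3=1
t0.Δ1 s1=0 clk=1 s4=0 s0=1 s5=0 s2=0 s3=1
t0.Δ2 s1=0 clk=1 s4=0 s0=0 s5=0 s2=0 s3=1
t0.Δ3 s1=0 clk=1 s4=1 s0=0 s5=0 s2=0 s3=0
t0.Δ4 s1=0 clk=1 s4=1 s0=0 s5=1 s2=0 s3=0
t0.Δ5 s1=0 clk=1 s4=1 s0=0 s5=1 s2=0 s3=1
t1.Δ0 s1=0 clk=1 s4=1 s0=0 s5=1 s2=0 s3=1
t1.Δ1 s1=0 clk=0 s4=1 s0=0 s5=1 s2=0 s3=1
t2.Δ0 s1=0 clk=0 s4=1 s0=0 s5=1 s2=0 s3=1
t2.Δ1 s1=1 clk=1 s4=1 s0=0 s5=1 s2=0 s3=1
t2.Δ2 s1=1 clk=1 s4=1 s0=1 s5=1 s2=0 s3=1
t2.Δ3 s1=1 clk=1 s4=0 s0=1 s5=1 s2=1 s3=0
t2.Δ4 s1=1 clk=1 s4=0 s0=1 s5=1 s2=0 s3=0
t2.Δ5 s1=1 clk=1 s4=0 s0=1 s5=0 s2=0 s3=0
t2.Δ6 s1=1 clk=1 s4=0 s0=1 s5=0 s2=0 s3=1
t3.Δ0 s1=1 clk=1 s4=0 s0=1 s5=0 s2=0 s3=1
t3.Δ1 s1=1 clk=0 s4=0 s0=1 s5=0 s2=0 s3=1
t4.Δ0 s1=1 clk=0 s4=0 s0=1 s5=0 s2=0 s3=1
t4.Δ1 s1=0 clk=1 s4=0 s0=1 s5=0 s2=0 s3=1
t4.Δ2 s1=0 clk=1 s4=0 s0=0 s5=0 s2=0 s3=1
t4.Δ3 s1=0 clk=1 s4=1 s0=0 s5=0 s2=0 s3=0
t4.Δ4 s1=0 clk=1 s4=1 s0=0 s5=1 s2=0 s3=0
t4.Δ5 s1=0 clk=1 s4=1 s0=0 s5=1 s2=0 s3=1
t5.Δ0 s1=0 clk=1 s4=1 s0=0 s5=1 s2=0 s3=1
t5.Δ1 s1=0 clk=0 s4=1 s0=0 s5=1 s2=0 s3=1
t6.Δ0 s1=0 clk=0 s4=1 s0=0 s5=1 s2=0 s3=1
t6.Δ1 s1=1 clk=1 s4=1 s0=0 s5=1 s2=0 s3=1
t6.Δ2 s1=1 clk=1 s4=1 s0=1 s5=1 s2=0 s3=1
t6.Δ3 s1=1 clk=1 s4=0 s0=1 s5=1 s2=1 s3=0
t6.Δ4 s1=1 clk=1 s4=0 s0=1 s5=1 s2=0 s3=0
t6.Δ5 s1=1 clk=1 s4=0 s0=1 s5=0 s2=0 s3=0
t6.Δ6 s1=1 clk=1 s4=0 s0=1 s5=0 s2=0 s3=1
t7.Δ0 s1=1 clk=1 s4=0 s0=1 s5=0 s2=0 s3=1
t7.Δ1 s1=1 clk=0 s4=0 s0=1 s5=0 s2=0 s3=1
t8.Δ0 s1=1 clk=0 s4=0 s0=1 s5=0 s2=0 s3=1
t8.Δ1 s1=0 clk=1 s4=0 s0=1 s5=0 s2=0 s3=1
t8.Δ2 s1=0 clk=1 s4=0 s0=0 s5=0 s2=0 s3=1
t8.Δ3 s1=0 clk=1 s4=1 s0=0 s5=0 s2=0 s3=0
t8.Δ4 s1=0 clk=1 s4=1 s0=0 s5=1 s2=0 s3=0
t8.Δ5 s1=0 clk=1 s4=1 s0=0 s5=1 s2=0 s3=1
t9.Δ0 s1=0 clk=1 s4=1 s0=0 s5=1 s2=0 s3=1
t9.Δ1 s1=0 clk=0 s4=1 s0=0 s5=1 s2=0 s3=1

no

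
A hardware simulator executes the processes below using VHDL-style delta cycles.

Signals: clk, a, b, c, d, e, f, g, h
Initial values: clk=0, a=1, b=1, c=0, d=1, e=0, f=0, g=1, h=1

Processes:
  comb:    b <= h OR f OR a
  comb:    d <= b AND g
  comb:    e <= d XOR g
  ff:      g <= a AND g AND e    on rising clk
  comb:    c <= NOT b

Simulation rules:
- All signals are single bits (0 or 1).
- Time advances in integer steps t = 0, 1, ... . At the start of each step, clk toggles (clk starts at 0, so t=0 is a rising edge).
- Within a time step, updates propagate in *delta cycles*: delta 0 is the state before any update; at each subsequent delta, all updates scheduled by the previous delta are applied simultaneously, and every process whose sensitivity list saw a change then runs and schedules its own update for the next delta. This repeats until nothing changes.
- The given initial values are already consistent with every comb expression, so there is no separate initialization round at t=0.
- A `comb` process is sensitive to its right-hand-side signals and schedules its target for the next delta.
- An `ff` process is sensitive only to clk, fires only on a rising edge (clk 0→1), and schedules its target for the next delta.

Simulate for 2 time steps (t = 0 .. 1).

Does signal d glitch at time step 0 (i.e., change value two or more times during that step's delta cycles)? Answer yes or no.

no

t=0 Δ0: c=0 e=0 d=1 f=0 a=1 g=1 b=1 clk=0 h=1
  Δ1: clk:0→1
  Δ2: g:1→0
  Δ3: e:0→1, d:1→0
  Δ4: e:1→0
  (4Δ to stable)
t=1 Δ0: c=0 e=0 d=0 f=0 a=1 g=0 b=1 clk=1 h=1
  Δ1: clk:1→0
  (1Δ to stable)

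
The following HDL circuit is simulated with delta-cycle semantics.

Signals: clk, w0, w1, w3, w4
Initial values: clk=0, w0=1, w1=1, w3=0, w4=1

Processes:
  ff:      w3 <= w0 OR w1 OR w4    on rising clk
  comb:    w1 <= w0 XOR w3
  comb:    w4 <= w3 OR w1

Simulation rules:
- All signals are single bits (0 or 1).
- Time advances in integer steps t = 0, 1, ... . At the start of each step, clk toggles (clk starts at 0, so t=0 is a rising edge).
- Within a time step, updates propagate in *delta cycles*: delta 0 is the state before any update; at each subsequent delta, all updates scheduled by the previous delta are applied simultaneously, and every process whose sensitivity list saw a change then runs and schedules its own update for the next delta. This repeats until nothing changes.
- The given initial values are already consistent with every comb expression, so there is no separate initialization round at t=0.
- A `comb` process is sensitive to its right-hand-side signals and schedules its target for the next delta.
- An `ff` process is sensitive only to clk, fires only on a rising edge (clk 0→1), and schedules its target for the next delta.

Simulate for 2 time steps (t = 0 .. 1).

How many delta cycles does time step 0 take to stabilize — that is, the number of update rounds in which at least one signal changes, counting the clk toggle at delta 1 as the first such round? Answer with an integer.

t=0 Δ0: w4=1 w0=1 w3=0 clk=0 w1=1
  Δ1: clk:0→1
  Δ2: w3:0→1
  Δ3: w1:1→0
  (3Δ to stable)
t=1 Δ0: w4=1 w0=1 w3=1 clk=1 w1=0
  Δ1: clk:1→0
  (1Δ to stable)

3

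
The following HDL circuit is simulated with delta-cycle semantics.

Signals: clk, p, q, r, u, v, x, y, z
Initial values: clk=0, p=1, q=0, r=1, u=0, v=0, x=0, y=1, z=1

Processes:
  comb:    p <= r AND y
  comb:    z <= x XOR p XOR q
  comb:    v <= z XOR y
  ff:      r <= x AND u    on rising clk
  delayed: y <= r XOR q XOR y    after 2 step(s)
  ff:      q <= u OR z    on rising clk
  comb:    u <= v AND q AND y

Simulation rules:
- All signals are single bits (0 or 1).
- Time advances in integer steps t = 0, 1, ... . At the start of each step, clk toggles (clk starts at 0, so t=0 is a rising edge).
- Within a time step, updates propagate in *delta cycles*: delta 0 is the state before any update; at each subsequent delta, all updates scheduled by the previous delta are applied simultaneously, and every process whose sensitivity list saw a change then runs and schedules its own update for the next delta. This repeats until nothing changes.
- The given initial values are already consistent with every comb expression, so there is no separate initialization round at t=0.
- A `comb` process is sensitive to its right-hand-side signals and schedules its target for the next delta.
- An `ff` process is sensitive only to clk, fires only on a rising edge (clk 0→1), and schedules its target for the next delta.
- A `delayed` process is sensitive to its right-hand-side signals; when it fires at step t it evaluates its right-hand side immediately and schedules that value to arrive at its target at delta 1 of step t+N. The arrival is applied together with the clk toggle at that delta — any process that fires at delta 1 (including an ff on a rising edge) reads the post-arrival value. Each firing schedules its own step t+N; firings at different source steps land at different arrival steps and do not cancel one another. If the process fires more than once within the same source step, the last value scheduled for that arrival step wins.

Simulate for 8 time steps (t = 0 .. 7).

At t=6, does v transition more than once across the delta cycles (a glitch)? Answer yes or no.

no

t=0 Δ0: clk=0 z=1 r=1 x=0 u=0 y=1 p=1 q=0 v=0
  Δ1: clk:0→1
  Δ2: r:1→0, q:0→1
  Δ3: z:1→0, p:1→0
  Δ4: z:0→1, v:0→1
  Δ5: u:0→1, v:1→0
  Δ6: u:1→0
  (6Δ to stable)
t=1 Δ0: clk=1 z=1 r=0 x=0 u=0 y=1 p=0 q=1 v=0
  Δ1: clk:1→0
  (1Δ to stable)
t=2 Δ0: clk=0 z=1 r=0 x=0 u=0 y=1 p=0 q=1 v=0
  Δ1: clk:0→1, y:1→0
  Δ2: v:0→1
  (2Δ to stable)
t=3 Δ0: clk=1 z=1 r=0 x=0 u=0 y=0 p=0 q=1 v=1
  Δ1: clk:1→0
  (1Δ to stable)
t=4 Δ0: clk=0 z=1 r=0 x=0 u=0 y=0 p=0 q=1 v=1
  Δ1: clk:0→1, y:0→1
  Δ2: u:0→1, v:1→0
  Δ3: u:1→0
  (3Δ to stable)
t=5 Δ0: clk=1 z=1 r=0 x=0 u=0 y=1 p=0 q=1 v=0
  Δ1: clk:1→0
  (1Δ to stable)
t=6 Δ0: clk=0 z=1 r=0 x=0 u=0 y=1 p=0 q=1 v=0
  Δ1: clk:0→1, y:1→0
  Δ2: v:0→1
  (2Δ to stable)
t=7 Δ0: clk=1 z=1 r=0 x=0 u=0 y=0 p=0 q=1 v=1
  Δ1: clk:1→0
  (1Δ to stable)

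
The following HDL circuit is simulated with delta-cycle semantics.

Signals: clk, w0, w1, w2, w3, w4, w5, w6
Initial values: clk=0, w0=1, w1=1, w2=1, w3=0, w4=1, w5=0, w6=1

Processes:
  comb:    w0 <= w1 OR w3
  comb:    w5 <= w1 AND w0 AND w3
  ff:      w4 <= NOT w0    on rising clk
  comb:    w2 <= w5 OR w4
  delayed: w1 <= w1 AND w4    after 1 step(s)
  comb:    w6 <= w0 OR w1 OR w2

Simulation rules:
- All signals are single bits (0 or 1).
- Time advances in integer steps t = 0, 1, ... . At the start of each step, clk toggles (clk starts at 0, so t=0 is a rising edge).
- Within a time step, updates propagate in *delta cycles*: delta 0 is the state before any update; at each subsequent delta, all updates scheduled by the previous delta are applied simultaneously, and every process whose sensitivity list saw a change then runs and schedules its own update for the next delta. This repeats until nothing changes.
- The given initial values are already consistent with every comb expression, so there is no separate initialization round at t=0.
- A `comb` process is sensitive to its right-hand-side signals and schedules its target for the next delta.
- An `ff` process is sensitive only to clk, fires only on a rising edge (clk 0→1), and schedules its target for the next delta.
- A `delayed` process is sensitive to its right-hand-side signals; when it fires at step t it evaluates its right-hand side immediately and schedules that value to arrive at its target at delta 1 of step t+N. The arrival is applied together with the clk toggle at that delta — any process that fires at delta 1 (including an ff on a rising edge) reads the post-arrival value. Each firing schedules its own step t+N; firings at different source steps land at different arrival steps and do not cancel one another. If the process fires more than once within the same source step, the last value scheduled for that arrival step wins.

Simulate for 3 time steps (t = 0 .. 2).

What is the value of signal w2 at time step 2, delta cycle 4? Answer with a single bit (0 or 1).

[bits: w3,w0,clk,w1,w6,w4,w2,w5]
t=0: Δ0=01011110 Δ1=01111110 Δ2=01111010 Δ3=01111000 | 3Δ
t=1: Δ0=01111000 Δ1=01001000 Δ2=00001000 Δ3=00000000 | 3Δ
t=2: Δ0=00000000 Δ1=00100000 Δ2=00100100 Δ3=00100110 Δ4=00101110 | 4Δ

1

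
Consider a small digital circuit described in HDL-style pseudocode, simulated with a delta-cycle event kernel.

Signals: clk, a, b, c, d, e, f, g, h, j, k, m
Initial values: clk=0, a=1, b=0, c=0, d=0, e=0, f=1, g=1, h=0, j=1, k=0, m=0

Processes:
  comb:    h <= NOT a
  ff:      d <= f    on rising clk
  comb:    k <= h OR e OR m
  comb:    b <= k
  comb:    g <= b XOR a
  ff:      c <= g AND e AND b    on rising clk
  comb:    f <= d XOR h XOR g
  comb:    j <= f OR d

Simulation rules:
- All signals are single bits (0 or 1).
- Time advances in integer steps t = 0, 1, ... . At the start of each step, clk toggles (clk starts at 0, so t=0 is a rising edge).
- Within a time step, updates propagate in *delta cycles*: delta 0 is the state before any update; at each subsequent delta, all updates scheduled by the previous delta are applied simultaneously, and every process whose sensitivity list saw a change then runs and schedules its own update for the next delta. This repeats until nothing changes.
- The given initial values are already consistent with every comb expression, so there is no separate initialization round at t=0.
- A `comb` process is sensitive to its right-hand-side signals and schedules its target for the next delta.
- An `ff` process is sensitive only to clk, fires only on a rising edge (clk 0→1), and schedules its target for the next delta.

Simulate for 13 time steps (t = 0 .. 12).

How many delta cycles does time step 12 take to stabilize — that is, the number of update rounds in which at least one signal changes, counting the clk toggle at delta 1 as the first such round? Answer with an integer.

[bits: j,h,b,d,f,g,c,m,k,clk,a,e]
t=0: Δ0=100011000010 Δ1=100011000110 Δ2=100111000110 Δ3=100101000110 | 3Δ
t=1: Δ0=100101000110 Δ1=100101000010 | 1Δ
t=2: Δ0=100101000010 Δ1=100101000110 Δ2=100001000110 Δ3=000011000110 Δ4=100011000110 | 4Δ
t=3: Δ0=100011000110 Δ1=100011000010 | 1Δ
t=4: Δ0=100011000010 Δ1=100011000110 Δ2=100111000110 Δ3=100101000110 | 3Δ
t=5: Δ0=100101000110 Δ1=100101000010 | 1Δ
t=6: Δ0=100101000010 Δ1=100101000110 Δ2=100001000110 Δ3=000011000110 Δ4=100011000110 | 4Δ
t=7: Δ0=100011000110 Δ1=100011000010 | 1Δ
t=8: Δ0=100011000010 Δ1=100011000110 Δ2=100111000110 Δ3=100101000110 | 3Δ
t=9: Δ0=100101000110 Δ1=100101000010 | 1Δ
t=10: Δ0=100101000010 Δ1=100101000110 Δ2=100001000110 Δ3=000011000110 Δ4=100011000110 | 4Δ
t=11: Δ0=100011000110 Δ1=100011000010 | 1Δ
t=12: Δ0=100011000010 Δ1=100011000110 Δ2=100111000110 Δ3=100101000110 | 3Δ

3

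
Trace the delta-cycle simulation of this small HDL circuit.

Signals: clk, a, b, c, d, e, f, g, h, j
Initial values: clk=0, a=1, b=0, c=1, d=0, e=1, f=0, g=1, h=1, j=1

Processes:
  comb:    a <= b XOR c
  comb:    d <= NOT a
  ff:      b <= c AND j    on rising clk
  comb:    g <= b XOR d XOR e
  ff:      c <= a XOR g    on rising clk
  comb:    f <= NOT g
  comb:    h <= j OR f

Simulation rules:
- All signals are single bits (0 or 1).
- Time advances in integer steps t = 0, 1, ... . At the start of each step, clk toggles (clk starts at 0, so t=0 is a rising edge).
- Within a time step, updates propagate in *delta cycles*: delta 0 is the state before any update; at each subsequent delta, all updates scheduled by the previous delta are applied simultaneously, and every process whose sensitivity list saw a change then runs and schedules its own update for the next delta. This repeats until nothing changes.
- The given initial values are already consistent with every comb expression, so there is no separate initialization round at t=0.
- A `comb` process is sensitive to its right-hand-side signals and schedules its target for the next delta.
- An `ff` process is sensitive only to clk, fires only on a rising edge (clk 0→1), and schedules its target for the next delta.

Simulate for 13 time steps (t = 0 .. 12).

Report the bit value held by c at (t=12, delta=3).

0

[bits: b,j,h,f,c,e,d,clk,g,a]
t=0: Δ0=0110110011 Δ1=0110110111 Δ2=1110010111 Δ3=1110010101 Δ4=1111010101 | 4Δ
t=1: Δ0=1111010101 Δ1=1111010001 | 1Δ
t=2: Δ0=1111010001 Δ1=1111010101 Δ2=0111110101 Δ3=0111110111 Δ4=0110110111 | 4Δ
t=3: Δ0=0110110111 Δ1=0110110011 | 1Δ
t=4: Δ0=0110110011 Δ1=0110110111 Δ2=1110010111 Δ3=1110010101 Δ4=1111010101 | 4Δ
t=5: Δ0=1111010101 Δ1=1111010001 | 1Δ
t=6: Δ0=1111010001 Δ1=1111010101 Δ2=0111110101 Δ3=0111110111 Δ4=0110110111 | 4Δ
t=7: Δ0=0110110111 Δ1=0110110011 | 1Δ
t=8: Δ0=0110110011 Δ1=0110110111 Δ2=1110010111 Δ3=1110010101 Δ4=1111010101 | 4Δ
t=9: Δ0=1111010101 Δ1=1111010001 | 1Δ
t=10: Δ0=1111010001 Δ1=1111010101 Δ2=0111110101 Δ3=0111110111 Δ4=0110110111 | 4Δ
t=11: Δ0=0110110111 Δ1=0110110011 | 1Δ
t=12: Δ0=0110110011 Δ1=0110110111 Δ2=1110010111 Δ3=1110010101 Δ4=1111010101 | 4Δ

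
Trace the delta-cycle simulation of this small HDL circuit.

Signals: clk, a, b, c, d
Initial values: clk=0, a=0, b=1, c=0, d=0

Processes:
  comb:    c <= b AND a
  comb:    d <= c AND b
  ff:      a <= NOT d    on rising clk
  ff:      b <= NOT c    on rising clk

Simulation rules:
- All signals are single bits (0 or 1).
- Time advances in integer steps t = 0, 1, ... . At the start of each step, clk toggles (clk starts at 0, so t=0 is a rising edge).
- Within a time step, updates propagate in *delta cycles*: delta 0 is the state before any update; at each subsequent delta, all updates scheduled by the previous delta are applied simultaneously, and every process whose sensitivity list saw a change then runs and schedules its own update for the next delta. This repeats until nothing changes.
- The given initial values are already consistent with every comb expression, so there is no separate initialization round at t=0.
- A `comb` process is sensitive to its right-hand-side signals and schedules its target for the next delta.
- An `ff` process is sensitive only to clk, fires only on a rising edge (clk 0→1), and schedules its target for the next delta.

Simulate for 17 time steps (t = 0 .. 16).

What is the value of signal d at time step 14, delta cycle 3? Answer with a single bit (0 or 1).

0

t0.Δ0 d=0 a=0 c=0 clk=0 b=1
t0.Δ1 d=0 a=0 c=0 clk=1 b=1
t0.Δ2 d=0 a=1 c=0 clk=1 b=1
t0.Δ3 d=0 a=1 c=1 clk=1 b=1
t0.Δ4 d=1 a=1 c=1 clk=1 b=1
t1.Δ0 d=1 a=1 c=1 clk=1 b=1
t1.Δ1 d=1 a=1 c=1 clk=0 b=1
t2.Δ0 d=1 a=1 c=1 clk=0 b=1
t2.Δ1 d=1 a=1 c=1 clk=1 b=1
t2.Δ2 d=1 a=0 c=1 clk=1 b=0
t2.Δ3 d=0 a=0 c=0 clk=1 b=0
t3.Δ0 d=0 a=0 c=0 clk=1 b=0
t3.Δ1 d=0 a=0 c=0 clk=0 b=0
t4.Δ0 d=0 a=0 c=0 clk=0 b=0
t4.Δ1 d=0 a=0 c=0 clk=1 b=0
t4.Δ2 d=0 a=1 c=0 clk=1 b=1
t4.Δ3 d=0 a=1 c=1 clk=1 b=1
t4.Δ4 d=1 a=1 c=1 clk=1 b=1
t5.Δ0 d=1 a=1 c=1 clk=1 b=1
t5.Δ1 d=1 a=1 c=1 clk=0 b=1
t6.Δ0 d=1 a=1 c=1 clk=0 b=1
t6.Δ1 d=1 a=1 c=1 clk=1 b=1
t6.Δ2 d=1 a=0 c=1 clk=1 b=0
t6.Δ3 d=0 a=0 c=0 clk=1 b=0
t7.Δ0 d=0 a=0 c=0 clk=1 b=0
t7.Δ1 d=0 a=0 c=0 clk=0 b=0
t8.Δ0 d=0 a=0 c=0 clk=0 b=0
t8.Δ1 d=0 a=0 c=0 clk=1 b=0
t8.Δ2 d=0 a=1 c=0 clk=1 b=1
t8.Δ3 d=0 a=1 c=1 clk=1 b=1
t8.Δ4 d=1 a=1 c=1 clk=1 b=1
t9.Δ0 d=1 a=1 c=1 clk=1 b=1
t9.Δ1 d=1 a=1 c=1 clk=0 b=1
t10.Δ0 d=1 a=1 c=1 clk=0 b=1
t10.Δ1 d=1 a=1 c=1 clk=1 b=1
t10.Δ2 d=1 a=0 c=1 clk=1 b=0
t10.Δ3 d=0 a=0 c=0 clk=1 b=0
t11.Δ0 d=0 a=0 c=0 clk=1 b=0
t11.Δ1 d=0 a=0 c=0 clk=0 b=0
t12.Δ0 d=0 a=0 c=0 clk=0 b=0
t12.Δ1 d=0 a=0 c=0 clk=1 b=0
t12.Δ2 d=0 a=1 c=0 clk=1 b=1
t12.Δ3 d=0 a=1 c=1 clk=1 b=1
t12.Δ4 d=1 a=1 c=1 clk=1 b=1
t13.Δ0 d=1 a=1 c=1 clk=1 b=1
t13.Δ1 d=1 a=1 c=1 clk=0 b=1
t14.Δ0 d=1 a=1 c=1 clk=0 b=1
t14.Δ1 d=1 a=1 c=1 clk=1 b=1
t14.Δ2 d=1 a=0 c=1 clk=1 b=0
t14.Δ3 d=0 a=0 c=0 clk=1 b=0
t15.Δ0 d=0 a=0 c=0 clk=1 b=0
t15.Δ1 d=0 a=0 c=0 clk=0 b=0
t16.Δ0 d=0 a=0 c=0 clk=0 b=0
t16.Δ1 d=0 a=0 c=0 clk=1 b=0
t16.Δ2 d=0 a=1 c=0 clk=1 b=1
t16.Δ3 d=0 a=1 c=1 clk=1 b=1
t16.Δ4 d=1 a=1 c=1 clk=1 b=1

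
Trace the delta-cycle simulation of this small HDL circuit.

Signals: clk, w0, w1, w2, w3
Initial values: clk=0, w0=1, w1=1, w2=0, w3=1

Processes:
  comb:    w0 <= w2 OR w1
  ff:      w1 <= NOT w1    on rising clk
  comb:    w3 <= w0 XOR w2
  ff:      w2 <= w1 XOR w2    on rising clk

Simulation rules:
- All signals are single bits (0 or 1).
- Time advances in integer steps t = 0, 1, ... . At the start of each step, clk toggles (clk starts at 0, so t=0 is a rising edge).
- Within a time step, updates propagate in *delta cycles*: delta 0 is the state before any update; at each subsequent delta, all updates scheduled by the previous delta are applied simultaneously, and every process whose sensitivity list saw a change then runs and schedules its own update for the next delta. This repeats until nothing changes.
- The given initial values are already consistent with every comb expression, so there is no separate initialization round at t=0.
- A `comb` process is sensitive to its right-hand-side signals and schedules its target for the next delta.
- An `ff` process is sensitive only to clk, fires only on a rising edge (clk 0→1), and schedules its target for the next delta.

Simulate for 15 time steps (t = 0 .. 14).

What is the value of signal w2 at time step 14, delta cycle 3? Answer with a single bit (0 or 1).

t0.Δ0 w2=0 w3=1 w1=1 w0=1 clk=0
t0.Δ1 w2=0 w3=1 w1=1 w0=1 clk=1
t0.Δ2 w2=1 w3=1 w1=0 w0=1 clk=1
t0.Δ3 w2=1 w3=0 w1=0 w0=1 clk=1
t1.Δ0 w2=1 w3=0 w1=0 w0=1 clk=1
t1.Δ1 w2=1 w3=0 w1=0 w0=1 clk=0
t2.Δ0 w2=1 w3=0 w1=0 w0=1 clk=0
t2.Δ1 w2=1 w3=0 w1=0 w0=1 clk=1
t2.Δ2 w2=1 w3=0 w1=1 w0=1 clk=1
t3.Δ0 w2=1 w3=0 w1=1 w0=1 clk=1
t3.Δ1 w2=1 w3=0 w1=1 w0=1 clk=0
t4.Δ0 w2=1 w3=0 w1=1 w0=1 clk=0
t4.Δ1 w2=1 w3=0 w1=1 w0=1 clk=1
t4.Δ2 w2=0 w3=0 w1=0 w0=1 clk=1
t4.Δ3 w2=0 w3=1 w1=0 w0=0 clk=1
t4.Δ4 w2=0 w3=0 w1=0 w0=0 clk=1
t5.Δ0 w2=0 w3=0 w1=0 w0=0 clk=1
t5.Δ1 w2=0 w3=0 w1=0 w0=0 clk=0
t6.Δ0 w2=0 w3=0 w1=0 w0=0 clk=0
t6.Δ1 w2=0 w3=0 w1=0 w0=0 clk=1
t6.Δ2 w2=0 w3=0 w1=1 w0=0 clk=1
t6.Δ3 w2=0 w3=0 w1=1 w0=1 clk=1
t6.Δ4 w2=0 w3=1 w1=1 w0=1 clk=1
t7.Δ0 w2=0 w3=1 w1=1 w0=1 clk=1
t7.Δ1 w2=0 w3=1 w1=1 w0=1 clk=0
t8.Δ0 w2=0 w3=1 w1=1 w0=1 clk=0
t8.Δ1 w2=0 w3=1 w1=1 w0=1 clk=1
t8.Δ2 w2=1 w3=1 w1=0 w0=1 clk=1
t8.Δ3 w2=1 w3=0 w1=0 w0=1 clk=1
t9.Δ0 w2=1 w3=0 w1=0 w0=1 clk=1
t9.Δ1 w2=1 w3=0 w1=0 w0=1 clk=0
t10.Δ0 w2=1 w3=0 w1=0 w0=1 clk=0
t10.Δ1 w2=1 w3=0 w1=0 w0=1 clk=1
t10.Δ2 w2=1 w3=0 w1=1 w0=1 clk=1
t11.Δ0 w2=1 w3=0 w1=1 w0=1 clk=1
t11.Δ1 w2=1 w3=0 w1=1 w0=1 clk=0
t12.Δ0 w2=1 w3=0 w1=1 w0=1 clk=0
t12.Δ1 w2=1 w3=0 w1=1 w0=1 clk=1
t12.Δ2 w2=0 w3=0 w1=0 w0=1 clk=1
t12.Δ3 w2=0 w3=1 w1=0 w0=0 clk=1
t12.Δ4 w2=0 w3=0 w1=0 w0=0 clk=1
t13.Δ0 w2=0 w3=0 w1=0 w0=0 clk=1
t13.Δ1 w2=0 w3=0 w1=0 w0=0 clk=0
t14.Δ0 w2=0 w3=0 w1=0 w0=0 clk=0
t14.Δ1 w2=0 w3=0 w1=0 w0=0 clk=1
t14.Δ2 w2=0 w3=0 w1=1 w0=0 clk=1
t14.Δ3 w2=0 w3=0 w1=1 w0=1 clk=1
t14.Δ4 w2=0 w3=1 w1=1 w0=1 clk=1

0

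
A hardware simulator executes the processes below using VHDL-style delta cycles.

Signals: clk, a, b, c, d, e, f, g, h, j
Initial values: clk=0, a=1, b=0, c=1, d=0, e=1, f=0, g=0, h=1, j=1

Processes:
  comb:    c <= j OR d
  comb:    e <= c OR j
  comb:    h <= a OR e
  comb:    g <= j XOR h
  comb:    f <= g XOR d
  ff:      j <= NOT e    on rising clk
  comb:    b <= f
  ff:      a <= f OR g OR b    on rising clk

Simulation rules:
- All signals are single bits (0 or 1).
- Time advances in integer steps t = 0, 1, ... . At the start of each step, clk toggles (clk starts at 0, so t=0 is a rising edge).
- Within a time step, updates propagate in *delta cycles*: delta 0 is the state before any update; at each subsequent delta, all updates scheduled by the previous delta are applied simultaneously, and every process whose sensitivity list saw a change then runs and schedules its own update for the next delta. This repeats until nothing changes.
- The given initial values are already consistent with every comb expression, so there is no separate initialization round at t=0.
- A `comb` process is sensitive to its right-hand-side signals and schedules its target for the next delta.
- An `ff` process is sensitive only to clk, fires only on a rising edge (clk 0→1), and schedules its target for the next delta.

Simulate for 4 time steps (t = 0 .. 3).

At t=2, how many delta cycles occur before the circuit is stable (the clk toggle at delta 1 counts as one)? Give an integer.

t=0 Δ0: b=0 f=0 a=1 g=0 c=1 e=1 d=0 h=1 j=1 clk=0
  Δ1: clk:0→1
  Δ2: a:1→0, j:1→0
  Δ3: g:0→1, c:1→0
  Δ4: f:0→1, e:1→0
  Δ5: b:0→1, h:1→0
  Δ6: g:1→0
  Δ7: f:1→0
  Δ8: b:1→0
  (8Δ to stable)
t=1 Δ0: b=0 f=0 a=0 g=0 c=0 e=0 d=0 h=0 j=0 clk=1
  Δ1: clk:1→0
  (1Δ to stable)
t=2 Δ0: b=0 f=0 a=0 g=0 c=0 e=0 d=0 h=0 j=0 clk=0
  Δ1: clk:0→1
  Δ2: j:0→1
  Δ3: g:0→1, c:0→1, e:0→1
  Δ4: f:0→1, h:0→1
  Δ5: b:0→1, g:1→0
  Δ6: f:1→0
  Δ7: b:1→0
  (7Δ to stable)
t=3 Δ0: b=0 f=0 a=0 g=0 c=1 e=1 d=0 h=1 j=1 clk=1
  Δ1: clk:1→0
  (1Δ to stable)

7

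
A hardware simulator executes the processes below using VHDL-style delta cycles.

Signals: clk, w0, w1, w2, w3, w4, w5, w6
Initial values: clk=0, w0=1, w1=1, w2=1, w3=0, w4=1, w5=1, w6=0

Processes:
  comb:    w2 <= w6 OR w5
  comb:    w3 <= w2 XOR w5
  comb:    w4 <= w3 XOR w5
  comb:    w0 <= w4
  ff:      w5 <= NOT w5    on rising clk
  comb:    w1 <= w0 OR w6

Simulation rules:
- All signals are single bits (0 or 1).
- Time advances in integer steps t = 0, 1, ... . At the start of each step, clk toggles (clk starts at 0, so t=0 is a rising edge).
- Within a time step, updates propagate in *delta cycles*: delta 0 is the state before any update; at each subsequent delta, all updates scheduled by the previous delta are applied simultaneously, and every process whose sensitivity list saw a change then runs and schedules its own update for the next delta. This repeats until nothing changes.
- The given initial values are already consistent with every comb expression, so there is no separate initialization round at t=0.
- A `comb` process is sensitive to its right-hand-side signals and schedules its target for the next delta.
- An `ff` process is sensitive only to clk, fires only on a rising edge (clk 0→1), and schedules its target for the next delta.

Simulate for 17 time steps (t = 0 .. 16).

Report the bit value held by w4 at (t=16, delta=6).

t0.Δ0 w1=1 w2=1 w4=1 w6=0 w0=1 w5=1 clk=0 w3=0
t0.Δ1 w1=1 w2=1 w4=1 w6=0 w0=1 w5=1 clk=1 w3=0
t0.Δ2 w1=1 w2=1 w4=1 w6=0 w0=1 w5=0 clk=1 w3=0
t0.Δ3 w1=1 w2=0 w4=0 w6=0 w0=1 w5=0 clk=1 w3=1
t0.Δ4 w1=1 w2=0 w4=1 w6=0 w0=0 w5=0 clk=1 w3=0
t0.Δ5 w1=0 w2=0 w4=0 w6=0 w0=1 w5=0 clk=1 w3=0
t0.Δ6 w1=1 w2=0 w4=0 w6=0 w0=0 w5=0 clk=1 w3=0
t0.Δ7 w1=0 w2=0 w4=0 w6=0 w0=0 w5=0 clk=1 w3=0
t1.Δ0 w1=0 w2=0 w4=0 w6=0 w0=0 w5=0 clk=1 w3=0
t1.Δ1 w1=0 w2=0 w4=0 w6=0 w0=0 w5=0 clk=0 w3=0
t2.Δ0 w1=0 w2=0 w4=0 w6=0 w0=0 w5=0 clk=0 w3=0
t2.Δ1 w1=0 w2=0 w4=0 w6=0 w0=0 w5=0 clk=1 w3=0
t2.Δ2 w1=0 w2=0 w4=0 w6=0 w0=0 w5=1 clk=1 w3=0
t2.Δ3 w1=0 w2=1 w4=1 w6=0 w0=0 w5=1 clk=1 w3=1
t2.Δ4 w1=0 w2=1 w4=0 w6=0 w0=1 w5=1 clk=1 w3=0
t2.Δ5 w1=1 w2=1 w4=1 w6=0 w0=0 w5=1 clk=1 w3=0
t2.Δ6 w1=0 w2=1 w4=1 w6=0 w0=1 w5=1 clk=1 w3=0
t2.Δ7 w1=1 w2=1 w4=1 w6=0 w0=1 w5=1 clk=1 w3=0
t3.Δ0 w1=1 w2=1 w4=1 w6=0 w0=1 w5=1 clk=1 w3=0
t3.Δ1 w1=1 w2=1 w4=1 w6=0 w0=1 w5=1 clk=0 w3=0
t4.Δ0 w1=1 w2=1 w4=1 w6=0 w0=1 w5=1 clk=0 w3=0
t4.Δ1 w1=1 w2=1 w4=1 w6=0 w0=1 w5=1 clk=1 w3=0
t4.Δ2 w1=1 w2=1 w4=1 w6=0 w0=1 w5=0 clk=1 w3=0
t4.Δ3 w1=1 w2=0 w4=0 w6=0 w0=1 w5=0 clk=1 w3=1
t4.Δ4 w1=1 w2=0 w4=1 w6=0 w0=0 w5=0 clk=1 w3=0
t4.Δ5 w1=0 w2=0 w4=0 w6=0 w0=1 w5=0 clk=1 w3=0
t4.Δ6 w1=1 w2=0 w4=0 w6=0 w0=0 w5=0 clk=1 w3=0
t4.Δ7 w1=0 w2=0 w4=0 w6=0 w0=0 w5=0 clk=1 w3=0
t5.Δ0 w1=0 w2=0 w4=0 w6=0 w0=0 w5=0 clk=1 w3=0
t5.Δ1 w1=0 w2=0 w4=0 w6=0 w0=0 w5=0 clk=0 w3=0
t6.Δ0 w1=0 w2=0 w4=0 w6=0 w0=0 w5=0 clk=0 w3=0
t6.Δ1 w1=0 w2=0 w4=0 w6=0 w0=0 w5=0 clk=1 w3=0
t6.Δ2 w1=0 w2=0 w4=0 w6=0 w0=0 w5=1 clk=1 w3=0
t6.Δ3 w1=0 w2=1 w4=1 w6=0 w0=0 w5=1 clk=1 w3=1
t6.Δ4 w1=0 w2=1 w4=0 w6=0 w0=1 w5=1 clk=1 w3=0
t6.Δ5 w1=1 w2=1 w4=1 w6=0 w0=0 w5=1 clk=1 w3=0
t6.Δ6 w1=0 w2=1 w4=1 w6=0 w0=1 w5=1 clk=1 w3=0
t6.Δ7 w1=1 w2=1 w4=1 w6=0 w0=1 w5=1 clk=1 w3=0
t7.Δ0 w1=1 w2=1 w4=1 w6=0 w0=1 w5=1 clk=1 w3=0
t7.Δ1 w1=1 w2=1 w4=1 w6=0 w0=1 w5=1 clk=0 w3=0
t8.Δ0 w1=1 w2=1 w4=1 w6=0 w0=1 w5=1 clk=0 w3=0
t8.Δ1 w1=1 w2=1 w4=1 w6=0 w0=1 w5=1 clk=1 w3=0
t8.Δ2 w1=1 w2=1 w4=1 w6=0 w0=1 w5=0 clk=1 w3=0
t8.Δ3 w1=1 w2=0 w4=0 w6=0 w0=1 w5=0 clk=1 w3=1
t8.Δ4 w1=1 w2=0 w4=1 w6=0 w0=0 w5=0 clk=1 w3=0
t8.Δ5 w1=0 w2=0 w4=0 w6=0 w0=1 w5=0 clk=1 w3=0
t8.Δ6 w1=1 w2=0 w4=0 w6=0 w0=0 w5=0 clk=1 w3=0
t8.Δ7 w1=0 w2=0 w4=0 w6=0 w0=0 w5=0 clk=1 w3=0
t9.Δ0 w1=0 w2=0 w4=0 w6=0 w0=0 w5=0 clk=1 w3=0
t9.Δ1 w1=0 w2=0 w4=0 w6=0 w0=0 w5=0 clk=0 w3=0
t10.Δ0 w1=0 w2=0 w4=0 w6=0 w0=0 w5=0 clk=0 w3=0
t10.Δ1 w1=0 w2=0 w4=0 w6=0 w0=0 w5=0 clk=1 w3=0
t10.Δ2 w1=0 w2=0 w4=0 w6=0 w0=0 w5=1 clk=1 w3=0
t10.Δ3 w1=0 w2=1 w4=1 w6=0 w0=0 w5=1 clk=1 w3=1
t10.Δ4 w1=0 w2=1 w4=0 w6=0 w0=1 w5=1 clk=1 w3=0
t10.Δ5 w1=1 w2=1 w4=1 w6=0 w0=0 w5=1 clk=1 w3=0
t10.Δ6 w1=0 w2=1 w4=1 w6=0 w0=1 w5=1 clk=1 w3=0
t10.Δ7 w1=1 w2=1 w4=1 w6=0 w0=1 w5=1 clk=1 w3=0
t11.Δ0 w1=1 w2=1 w4=1 w6=0 w0=1 w5=1 clk=1 w3=0
t11.Δ1 w1=1 w2=1 w4=1 w6=0 w0=1 w5=1 clk=0 w3=0
t12.Δ0 w1=1 w2=1 w4=1 w6=0 w0=1 w5=1 clk=0 w3=0
t12.Δ1 w1=1 w2=1 w4=1 w6=0 w0=1 w5=1 clk=1 w3=0
t12.Δ2 w1=1 w2=1 w4=1 w6=0 w0=1 w5=0 clk=1 w3=0
t12.Δ3 w1=1 w2=0 w4=0 w6=0 w0=1 w5=0 clk=1 w3=1
t12.Δ4 w1=1 w2=0 w4=1 w6=0 w0=0 w5=0 clk=1 w3=0
t12.Δ5 w1=0 w2=0 w4=0 w6=0 w0=1 w5=0 clk=1 w3=0
t12.Δ6 w1=1 w2=0 w4=0 w6=0 w0=0 w5=0 clk=1 w3=0
t12.Δ7 w1=0 w2=0 w4=0 w6=0 w0=0 w5=0 clk=1 w3=0
t13.Δ0 w1=0 w2=0 w4=0 w6=0 w0=0 w5=0 clk=1 w3=0
t13.Δ1 w1=0 w2=0 w4=0 w6=0 w0=0 w5=0 clk=0 w3=0
t14.Δ0 w1=0 w2=0 w4=0 w6=0 w0=0 w5=0 clk=0 w3=0
t14.Δ1 w1=0 w2=0 w4=0 w6=0 w0=0 w5=0 clk=1 w3=0
t14.Δ2 w1=0 w2=0 w4=0 w6=0 w0=0 w5=1 clk=1 w3=0
t14.Δ3 w1=0 w2=1 w4=1 w6=0 w0=0 w5=1 clk=1 w3=1
t14.Δ4 w1=0 w2=1 w4=0 w6=0 w0=1 w5=1 clk=1 w3=0
t14.Δ5 w1=1 w2=1 w4=1 w6=0 w0=0 w5=1 clk=1 w3=0
t14.Δ6 w1=0 w2=1 w4=1 w6=0 w0=1 w5=1 clk=1 w3=0
t14.Δ7 w1=1 w2=1 w4=1 w6=0 w0=1 w5=1 clk=1 w3=0
t15.Δ0 w1=1 w2=1 w4=1 w6=0 w0=1 w5=1 clk=1 w3=0
t15.Δ1 w1=1 w2=1 w4=1 w6=0 w0=1 w5=1 clk=0 w3=0
t16.Δ0 w1=1 w2=1 w4=1 w6=0 w0=1 w5=1 clk=0 w3=0
t16.Δ1 w1=1 w2=1 w4=1 w6=0 w0=1 w5=1 clk=1 w3=0
t16.Δ2 w1=1 w2=1 w4=1 w6=0 w0=1 w5=0 clk=1 w3=0
t16.Δ3 w1=1 w2=0 w4=0 w6=0 w0=1 w5=0 clk=1 w3=1
t16.Δ4 w1=1 w2=0 w4=1 w6=0 w0=0 w5=0 clk=1 w3=0
t16.Δ5 w1=0 w2=0 w4=0 w6=0 w0=1 w5=0 clk=1 w3=0
t16.Δ6 w1=1 w2=0 w4=0 w6=0 w0=0 w5=0 clk=1 w3=0
t16.Δ7 w1=0 w2=0 w4=0 w6=0 w0=0 w5=0 clk=1 w3=0

0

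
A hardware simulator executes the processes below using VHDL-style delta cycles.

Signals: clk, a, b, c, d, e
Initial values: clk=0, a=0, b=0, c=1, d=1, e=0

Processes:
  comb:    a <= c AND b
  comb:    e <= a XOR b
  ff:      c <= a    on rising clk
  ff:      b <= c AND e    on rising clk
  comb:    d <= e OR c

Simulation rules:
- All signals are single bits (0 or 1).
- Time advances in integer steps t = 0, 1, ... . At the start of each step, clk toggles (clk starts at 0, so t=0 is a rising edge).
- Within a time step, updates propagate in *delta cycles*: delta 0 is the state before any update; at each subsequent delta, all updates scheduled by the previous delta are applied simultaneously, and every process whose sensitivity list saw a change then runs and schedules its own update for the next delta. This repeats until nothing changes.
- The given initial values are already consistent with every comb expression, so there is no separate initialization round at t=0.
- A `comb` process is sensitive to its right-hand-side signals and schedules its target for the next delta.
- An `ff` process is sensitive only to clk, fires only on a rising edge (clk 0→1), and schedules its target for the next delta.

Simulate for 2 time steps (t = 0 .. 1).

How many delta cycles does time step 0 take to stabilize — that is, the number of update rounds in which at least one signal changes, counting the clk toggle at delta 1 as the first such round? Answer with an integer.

3

t0.Δ0 d=1 a=0 e=0 c=1 clk=0 b=0
t0.Δ1 d=1 a=0 e=0 c=1 clk=1 b=0
t0.Δ2 d=1 a=0 e=0 c=0 clk=1 b=0
t0.Δ3 d=0 a=0 e=0 c=0 clk=1 b=0
t1.Δ0 d=0 a=0 e=0 c=0 clk=1 b=0
t1.Δ1 d=0 a=0 e=0 c=0 clk=0 b=0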